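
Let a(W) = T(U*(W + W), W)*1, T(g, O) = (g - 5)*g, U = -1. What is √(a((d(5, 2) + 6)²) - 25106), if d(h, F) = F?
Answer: 3*I*√898 ≈ 89.9*I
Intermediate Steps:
T(g, O) = g*(-5 + g) (T(g, O) = (-5 + g)*g = g*(-5 + g))
a(W) = -2*W*(-5 - 2*W) (a(W) = ((-(W + W))*(-5 - (W + W)))*1 = ((-2*W)*(-5 - 2*W))*1 = -2*W*(-5 - 2*W)*1 = -2*W*(-5 - 2*W))
√(a((d(5, 2) + 6)²) - 25106) = √(2*(2 + 6)²*(5 + 2*(2 + 6)²) - 25106) = √(2*8²*(5 + 2*8²) - 25106) = √(2*64*(5 + 2*64) - 25106) = √(2*64*(5 + 128) - 25106) = √(2*64*133 - 25106) = √(17024 - 25106) = √(-8082) = 3*I*√898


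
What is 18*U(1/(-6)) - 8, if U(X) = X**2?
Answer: -15/2 ≈ -7.5000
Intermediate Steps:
18*U(1/(-6)) - 8 = 18*(1/(-6))**2 - 8 = 18*(-1/6)**2 - 8 = 18*(1/36) - 8 = 1/2 - 8 = -15/2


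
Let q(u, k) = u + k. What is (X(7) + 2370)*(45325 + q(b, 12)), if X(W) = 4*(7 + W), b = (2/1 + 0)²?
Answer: 109997266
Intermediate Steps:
b = 4 (b = (2*1 + 0)² = (2 + 0)² = 2² = 4)
q(u, k) = k + u
X(W) = 28 + 4*W
(X(7) + 2370)*(45325 + q(b, 12)) = ((28 + 4*7) + 2370)*(45325 + (12 + 4)) = ((28 + 28) + 2370)*(45325 + 16) = (56 + 2370)*45341 = 2426*45341 = 109997266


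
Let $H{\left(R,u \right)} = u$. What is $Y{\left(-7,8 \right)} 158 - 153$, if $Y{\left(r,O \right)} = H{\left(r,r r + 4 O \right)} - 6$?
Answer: $11697$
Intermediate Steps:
$Y{\left(r,O \right)} = -6 + r^{2} + 4 O$ ($Y{\left(r,O \right)} = \left(r r + 4 O\right) - 6 = \left(r^{2} + 4 O\right) - 6 = -6 + r^{2} + 4 O$)
$Y{\left(-7,8 \right)} 158 - 153 = \left(-6 + \left(-7\right)^{2} + 4 \cdot 8\right) 158 - 153 = \left(-6 + 49 + 32\right) 158 - 153 = 75 \cdot 158 - 153 = 11850 - 153 = 11697$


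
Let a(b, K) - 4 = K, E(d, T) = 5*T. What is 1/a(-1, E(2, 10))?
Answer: 1/54 ≈ 0.018519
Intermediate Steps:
a(b, K) = 4 + K
1/a(-1, E(2, 10)) = 1/(4 + 5*10) = 1/(4 + 50) = 1/54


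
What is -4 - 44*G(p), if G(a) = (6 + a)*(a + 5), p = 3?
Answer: -3172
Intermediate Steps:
G(a) = (5 + a)*(6 + a) (G(a) = (6 + a)*(5 + a) = (5 + a)*(6 + a))
-4 - 44*G(p) = -4 - 44*(30 + 3² + 11*3) = -4 - 44*(30 + 9 + 33) = -4 - 44*72 = -4 - 3168 = -3172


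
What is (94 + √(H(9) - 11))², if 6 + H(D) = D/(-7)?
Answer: 61724/7 + 1504*I*√14/7 ≈ 8817.7 + 803.92*I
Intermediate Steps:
H(D) = -6 - D/7 (H(D) = -6 + D/(-7) = -6 + D*(-⅐) = -6 - D/7)
(94 + √(H(9) - 11))² = (94 + √((-6 - ⅐*9) - 11))² = (94 + √((-6 - 9/7) - 11))² = (94 + √(-51/7 - 11))² = (94 + √(-128/7))² = (94 + 8*I*√14/7)²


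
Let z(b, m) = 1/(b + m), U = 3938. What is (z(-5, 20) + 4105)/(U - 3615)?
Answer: 61576/4845 ≈ 12.709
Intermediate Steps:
(z(-5, 20) + 4105)/(U - 3615) = (1/(-5 + 20) + 4105)/(3938 - 3615) = (1/15 + 4105)/323 = (1/15 + 4105)*(1/323) = (61576/15)*(1/323) = 61576/4845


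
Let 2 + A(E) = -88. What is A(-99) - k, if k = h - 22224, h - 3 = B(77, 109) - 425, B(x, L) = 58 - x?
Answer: 22575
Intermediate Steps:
A(E) = -90 (A(E) = -2 - 88 = -90)
h = -441 (h = 3 + ((58 - 1*77) - 425) = 3 + ((58 - 77) - 425) = 3 + (-19 - 425) = 3 - 444 = -441)
k = -22665 (k = -441 - 22224 = -22665)
A(-99) - k = -90 - 1*(-22665) = -90 + 22665 = 22575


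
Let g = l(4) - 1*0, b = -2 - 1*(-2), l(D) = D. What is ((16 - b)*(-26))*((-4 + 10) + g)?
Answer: -4160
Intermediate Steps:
b = 0 (b = -2 + 2 = 0)
g = 4 (g = 4 - 1*0 = 4 + 0 = 4)
((16 - b)*(-26))*((-4 + 10) + g) = ((16 - 1*0)*(-26))*((-4 + 10) + 4) = ((16 + 0)*(-26))*(6 + 4) = (16*(-26))*10 = -416*10 = -4160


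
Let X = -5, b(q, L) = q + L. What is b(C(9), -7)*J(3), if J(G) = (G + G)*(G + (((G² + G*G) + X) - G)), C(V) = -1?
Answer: -624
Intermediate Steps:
b(q, L) = L + q
J(G) = 2*G*(-5 + 2*G²) (J(G) = (G + G)*(G + (((G² + G*G) - 5) - G)) = (2*G)*(G + (((G² + G²) - 5) - G)) = (2*G)*(G + ((2*G² - 5) - G)) = (2*G)*(G + ((-5 + 2*G²) - G)) = (2*G)*(G + (-5 - G + 2*G²)) = (2*G)*(-5 + 2*G²) = 2*G*(-5 + 2*G²))
b(C(9), -7)*J(3) = (-7 - 1)*(-10*3 + 4*3³) = -8*(-30 + 4*27) = -8*(-30 + 108) = -8*78 = -624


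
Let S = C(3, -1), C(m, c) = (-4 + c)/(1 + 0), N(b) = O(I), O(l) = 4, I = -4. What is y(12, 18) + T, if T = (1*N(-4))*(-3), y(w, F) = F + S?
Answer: 1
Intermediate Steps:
N(b) = 4
C(m, c) = -4 + c (C(m, c) = (-4 + c)/1 = (-4 + c)*1 = -4 + c)
S = -5 (S = -4 - 1 = -5)
y(w, F) = -5 + F (y(w, F) = F - 5 = -5 + F)
T = -12 (T = (1*4)*(-3) = 4*(-3) = -12)
y(12, 18) + T = (-5 + 18) - 12 = 13 - 12 = 1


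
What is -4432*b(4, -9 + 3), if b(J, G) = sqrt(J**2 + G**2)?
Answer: -8864*sqrt(13) ≈ -31960.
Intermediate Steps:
b(J, G) = sqrt(G**2 + J**2)
-4432*b(4, -9 + 3) = -4432*sqrt((-9 + 3)**2 + 4**2) = -4432*sqrt((-6)**2 + 16) = -4432*sqrt(36 + 16) = -8864*sqrt(13)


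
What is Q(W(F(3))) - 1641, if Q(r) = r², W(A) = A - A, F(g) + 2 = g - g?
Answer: -1641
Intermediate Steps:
F(g) = -2 (F(g) = -2 + (g - g) = -2 + 0 = -2)
W(A) = 0
Q(W(F(3))) - 1641 = 0² - 1641 = 0 - 1641 = -1641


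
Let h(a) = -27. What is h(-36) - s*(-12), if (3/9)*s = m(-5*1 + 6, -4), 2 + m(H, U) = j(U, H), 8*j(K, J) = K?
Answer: -117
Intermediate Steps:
j(K, J) = K/8
m(H, U) = -2 + U/8
s = -15/2 (s = 3*(-2 + (1/8)*(-4)) = 3*(-2 - 1/2) = 3*(-5/2) = -15/2 ≈ -7.5000)
h(-36) - s*(-12) = -27 - (-15)*(-12)/2 = -27 - 1*90 = -27 - 90 = -117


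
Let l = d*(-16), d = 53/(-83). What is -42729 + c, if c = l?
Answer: -3545659/83 ≈ -42719.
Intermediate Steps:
d = -53/83 (d = 53*(-1/83) = -53/83 ≈ -0.63855)
l = 848/83 (l = -53/83*(-16) = 848/83 ≈ 10.217)
c = 848/83 ≈ 10.217
-42729 + c = -42729 + 848/83 = -3545659/83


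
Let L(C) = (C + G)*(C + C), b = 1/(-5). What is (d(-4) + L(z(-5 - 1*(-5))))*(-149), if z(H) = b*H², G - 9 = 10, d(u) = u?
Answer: 596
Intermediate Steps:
b = -⅕ (b = 1*(-⅕) = -⅕ ≈ -0.20000)
G = 19 (G = 9 + 10 = 19)
z(H) = -H²/5
L(C) = 2*C*(19 + C) (L(C) = (C + 19)*(C + C) = (19 + C)*(2*C) = 2*C*(19 + C))
(d(-4) + L(z(-5 - 1*(-5))))*(-149) = (-4 + 2*(-(-5 - 1*(-5))²/5)*(19 - (-5 - 1*(-5))²/5))*(-149) = (-4 + 2*(-(-5 + 5)²/5)*(19 - (-5 + 5)²/5))*(-149) = (-4 + 2*(-⅕*0²)*(19 - ⅕*0²))*(-149) = (-4 + 2*(-⅕*0)*(19 - ⅕*0))*(-149) = (-4 + 2*0*(19 + 0))*(-149) = (-4 + 2*0*19)*(-149) = (-4 + 0)*(-149) = -4*(-149) = 596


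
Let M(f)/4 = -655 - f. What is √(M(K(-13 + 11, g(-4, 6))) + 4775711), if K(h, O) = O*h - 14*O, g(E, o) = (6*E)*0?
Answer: √4773091 ≈ 2184.7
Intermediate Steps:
g(E, o) = 0
K(h, O) = -14*O + O*h
M(f) = -2620 - 4*f (M(f) = 4*(-655 - f) = -2620 - 4*f)
√(M(K(-13 + 11, g(-4, 6))) + 4775711) = √((-2620 - 0*(-14 + (-13 + 11))) + 4775711) = √((-2620 - 0*(-14 - 2)) + 4775711) = √((-2620 - 0*(-16)) + 4775711) = √((-2620 - 4*0) + 4775711) = √((-2620 + 0) + 4775711) = √(-2620 + 4775711) = √4773091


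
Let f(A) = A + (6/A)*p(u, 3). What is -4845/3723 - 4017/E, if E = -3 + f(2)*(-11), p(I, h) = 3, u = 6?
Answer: 281461/9052 ≈ 31.094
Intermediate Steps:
f(A) = A + 18/A (f(A) = A + (6/A)*3 = A + 18/A)
E = -124 (E = -3 + (2 + 18/2)*(-11) = -3 + (2 + 18*(½))*(-11) = -3 + (2 + 9)*(-11) = -3 + 11*(-11) = -3 - 121 = -124)
-4845/3723 - 4017/E = -4845/3723 - 4017/(-124) = -4845*1/3723 - 4017*(-1/124) = -95/73 + 4017/124 = 281461/9052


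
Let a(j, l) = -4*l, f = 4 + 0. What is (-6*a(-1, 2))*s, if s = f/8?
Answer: 24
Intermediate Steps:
f = 4
s = ½ (s = 4/8 = 4*(⅛) = ½ ≈ 0.50000)
(-6*a(-1, 2))*s = -(-24)*2*(½) = -6*(-8)*(½) = 48*(½) = 24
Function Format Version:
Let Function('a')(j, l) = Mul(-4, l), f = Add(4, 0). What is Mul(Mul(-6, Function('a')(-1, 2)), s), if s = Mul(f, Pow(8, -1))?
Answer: 24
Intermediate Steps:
f = 4
s = Rational(1, 2) (s = Mul(4, Pow(8, -1)) = Mul(4, Rational(1, 8)) = Rational(1, 2) ≈ 0.50000)
Mul(Mul(-6, Function('a')(-1, 2)), s) = Mul(Mul(-6, Mul(-4, 2)), Rational(1, 2)) = Mul(Mul(-6, -8), Rational(1, 2)) = Mul(48, Rational(1, 2)) = 24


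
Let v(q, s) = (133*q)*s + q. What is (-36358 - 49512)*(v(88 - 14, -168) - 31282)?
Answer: 144662097680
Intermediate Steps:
v(q, s) = q + 133*q*s (v(q, s) = 133*q*s + q = q + 133*q*s)
(-36358 - 49512)*(v(88 - 14, -168) - 31282) = (-36358 - 49512)*((88 - 14)*(1 + 133*(-168)) - 31282) = -85870*(74*(1 - 22344) - 31282) = -85870*(74*(-22343) - 31282) = -85870*(-1653382 - 31282) = -85870*(-1684664) = 144662097680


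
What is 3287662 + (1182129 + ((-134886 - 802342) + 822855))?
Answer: 4355418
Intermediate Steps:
3287662 + (1182129 + ((-134886 - 802342) + 822855)) = 3287662 + (1182129 + (-937228 + 822855)) = 3287662 + (1182129 - 114373) = 3287662 + 1067756 = 4355418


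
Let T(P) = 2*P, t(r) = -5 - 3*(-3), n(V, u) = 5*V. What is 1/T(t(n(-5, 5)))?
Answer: ⅛ ≈ 0.12500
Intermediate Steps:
t(r) = 4 (t(r) = -5 + 9 = 4)
1/T(t(n(-5, 5))) = 1/(2*4) = 1/8 = ⅛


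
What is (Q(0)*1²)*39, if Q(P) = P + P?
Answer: 0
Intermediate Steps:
Q(P) = 2*P
(Q(0)*1²)*39 = ((2*0)*1²)*39 = (0*1)*39 = 0*39 = 0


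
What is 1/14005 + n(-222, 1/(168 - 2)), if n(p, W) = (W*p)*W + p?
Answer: -42838858357/192960890 ≈ -222.01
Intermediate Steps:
n(p, W) = p + p*W² (n(p, W) = p*W² + p = p + p*W²)
1/14005 + n(-222, 1/(168 - 2)) = 1/14005 - 222*(1 + (1/(168 - 2))²) = 1/14005 - 222*(1 + (1/166)²) = 1/14005 - 222*(1 + 1/27556) = 1/14005 - 222*27557/27556 = 1/14005 - 3058827/13778 = -42838858357/192960890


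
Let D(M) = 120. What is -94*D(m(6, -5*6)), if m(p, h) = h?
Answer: -11280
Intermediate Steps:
-94*D(m(6, -5*6)) = -94*120 = -11280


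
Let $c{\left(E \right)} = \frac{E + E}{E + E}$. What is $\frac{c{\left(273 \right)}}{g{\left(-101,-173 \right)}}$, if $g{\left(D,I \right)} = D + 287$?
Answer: $\frac{1}{186} \approx 0.0053763$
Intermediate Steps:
$g{\left(D,I \right)} = 287 + D$
$c{\left(E \right)} = 1$ ($c{\left(E \right)} = \frac{2 E}{2 E} = 2 E \frac{1}{2 E} = 1$)
$\frac{c{\left(273 \right)}}{g{\left(-101,-173 \right)}} = 1 \frac{1}{287 - 101} = 1 \cdot \frac{1}{186} = \frac{1}{186}$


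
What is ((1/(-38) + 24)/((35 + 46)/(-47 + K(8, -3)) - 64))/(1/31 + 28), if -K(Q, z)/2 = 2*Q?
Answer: -28241/2147266 ≈ -0.013152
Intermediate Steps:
K(Q, z) = -4*Q
((1/(-38) + 24)/((35 + 46)/(-47 + K(8, -3)) - 64))/(1/31 + 28) = ((1/(-38) + 24)/((35 + 46)/(-47 - 4*8) - 64))/(1/31 + 28) = ((-1/38 + 24)/(81/(-47 - 32) - 64))/(1/31 + 28) = (911/(38*(81/(-79) - 64)))/(869/31) = (911/(38*(81*(-1/79) - 64)))*(31/869) = (911/(38*(-81/79 - 64)))*(31/869) = (911/(38*(-5137/79)))*(31/869) = ((911/38)*(-79/5137))*(31/869) = -71969/195206*31/869 = -28241/2147266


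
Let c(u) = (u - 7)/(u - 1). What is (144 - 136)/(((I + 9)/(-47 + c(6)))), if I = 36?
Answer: -1888/225 ≈ -8.3911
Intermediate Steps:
c(u) = (-7 + u)/(-1 + u)
(144 - 136)/(((I + 9)/(-47 + c(6)))) = (144 - 136)/(((36 + 9)/(-47 + (-7 + 6)/(-1 + 6)))) = 8/(45/(-47 - 1/5)) = 8/(45/(-47 + (⅕)*(-1))) = 8/(45/(-47 - ⅕)) = 8/(45/(-236/5)) = 8/(45*(-5/236)) = 8/(-225/236) = -236/225*8 = -1888/225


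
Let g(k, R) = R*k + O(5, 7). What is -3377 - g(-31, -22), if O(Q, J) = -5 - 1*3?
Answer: -4051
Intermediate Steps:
O(Q, J) = -8 (O(Q, J) = -5 - 3 = -8)
g(k, R) = -8 + R*k (g(k, R) = R*k - 8 = -8 + R*k)
-3377 - g(-31, -22) = -3377 - (-8 - 22*(-31)) = -3377 - (-8 + 682) = -3377 - 1*674 = -3377 - 674 = -4051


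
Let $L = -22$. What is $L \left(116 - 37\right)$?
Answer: $-1738$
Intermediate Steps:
$L \left(116 - 37\right) = - 22 \left(116 - 37\right) = \left(-22\right) 79 = -1738$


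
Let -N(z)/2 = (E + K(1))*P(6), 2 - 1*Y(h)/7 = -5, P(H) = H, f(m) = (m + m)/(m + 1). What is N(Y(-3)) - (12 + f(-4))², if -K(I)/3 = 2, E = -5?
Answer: -748/9 ≈ -83.111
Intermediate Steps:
K(I) = -6 (K(I) = -3*2 = -6)
f(m) = 2*m/(1 + m) (f(m) = (2*m)/(1 + m) = 2*m/(1 + m))
Y(h) = 49 (Y(h) = 14 - 7*(-5) = 14 + 35 = 49)
N(z) = 132 (N(z) = -2*(-5 - 6)*6 = -(-22)*6 = -2*(-66) = 132)
N(Y(-3)) - (12 + f(-4))² = 132 - (12 + 2*(-4)/(1 - 4))² = 132 - (12 + 2*(-4)/(-3))² = 132 - (12 + 2*(-4)*(-⅓))² = 132 - (12 + 8/3)² = 132 - (44/3)² = 132 - 1*1936/9 = 132 - 1936/9 = -748/9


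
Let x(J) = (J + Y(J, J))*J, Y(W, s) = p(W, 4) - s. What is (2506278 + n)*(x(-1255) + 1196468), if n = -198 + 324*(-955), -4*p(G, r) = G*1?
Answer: 1763284792755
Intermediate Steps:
p(G, r) = -G/4
n = -309618 (n = -198 - 309420 = -309618)
Y(W, s) = -s - W/4 (Y(W, s) = -W/4 - s = -s - W/4)
x(J) = -J²/4 (x(J) = (J + (-J - J/4))*J = (J - 5*J/4)*J = (-J/4)*J = -J²/4)
(2506278 + n)*(x(-1255) + 1196468) = (2506278 - 309618)*(-¼*(-1255)² + 1196468) = 2196660*(-¼*1575025 + 1196468) = 2196660*(-1575025/4 + 1196468) = 2196660*(3210847/4) = 1763284792755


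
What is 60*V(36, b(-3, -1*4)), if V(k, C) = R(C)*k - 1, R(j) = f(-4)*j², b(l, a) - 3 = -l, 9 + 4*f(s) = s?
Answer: -252780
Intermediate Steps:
f(s) = -9/4 + s/4
b(l, a) = 3 - l
R(j) = -13*j²/4 (R(j) = (-9/4 + (¼)*(-4))*j² = (-9/4 - 1)*j² = -13*j²/4)
V(k, C) = -1 - 13*k*C²/4 (V(k, C) = (-13*C²/4)*k - 1 = -13*k*C²/4 - 1 = -1 - 13*k*C²/4)
60*V(36, b(-3, -1*4)) = 60*(-1 - 13/4*36*(3 - 1*(-3))²) = 60*(-1 - 13/4*36*(3 + 3)²) = 60*(-1 - 13/4*36*6²) = 60*(-1 - 13/4*36*36) = 60*(-1 - 4212) = 60*(-4213) = -252780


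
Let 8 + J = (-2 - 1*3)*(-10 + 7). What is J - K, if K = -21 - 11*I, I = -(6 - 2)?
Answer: -16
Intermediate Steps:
I = -4 (I = -1*4 = -4)
J = 7 (J = -8 + (-2 - 1*3)*(-10 + 7) = -8 + (-2 - 3)*(-3) = -8 - 5*(-3) = -8 + 15 = 7)
K = 23 (K = -21 - 11*(-4) = -21 + 44 = 23)
J - K = 7 - 1*23 = 7 - 23 = -16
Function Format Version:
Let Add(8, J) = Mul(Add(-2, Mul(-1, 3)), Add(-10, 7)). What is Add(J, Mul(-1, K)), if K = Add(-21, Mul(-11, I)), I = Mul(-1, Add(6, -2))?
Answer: -16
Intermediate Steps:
I = -4 (I = Mul(-1, 4) = -4)
J = 7 (J = Add(-8, Mul(Add(-2, Mul(-1, 3)), Add(-10, 7))) = Add(-8, Mul(Add(-2, -3), -3)) = Add(-8, Mul(-5, -3)) = Add(-8, 15) = 7)
K = 23 (K = Add(-21, Mul(-11, -4)) = Add(-21, 44) = 23)
Add(J, Mul(-1, K)) = Add(7, Mul(-1, 23)) = Add(7, -23) = -16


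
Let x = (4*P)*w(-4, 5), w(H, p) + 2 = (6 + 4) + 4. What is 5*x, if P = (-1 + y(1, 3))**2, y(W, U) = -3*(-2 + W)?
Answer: 960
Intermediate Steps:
y(W, U) = 6 - 3*W
P = 4 (P = (-1 + (6 - 3*1))**2 = (-1 + (6 - 3))**2 = (-1 + 3)**2 = 2**2 = 4)
w(H, p) = 12 (w(H, p) = -2 + ((6 + 4) + 4) = -2 + (10 + 4) = -2 + 14 = 12)
x = 192 (x = (4*4)*12 = 16*12 = 192)
5*x = 5*192 = 960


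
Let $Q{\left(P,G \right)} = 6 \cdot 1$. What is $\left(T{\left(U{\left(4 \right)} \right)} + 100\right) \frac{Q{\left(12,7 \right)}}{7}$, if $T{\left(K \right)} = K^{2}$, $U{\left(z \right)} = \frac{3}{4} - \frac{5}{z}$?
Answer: $\frac{1203}{14} \approx 85.929$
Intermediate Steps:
$Q{\left(P,G \right)} = 6$
$U{\left(z \right)} = \frac{3}{4} - \frac{5}{z}$ ($U{\left(z \right)} = 3 \cdot \frac{1}{4} - \frac{5}{z} = \frac{3}{4} - \frac{5}{z}$)
$\left(T{\left(U{\left(4 \right)} \right)} + 100\right) \frac{Q{\left(12,7 \right)}}{7} = \left(\left(\frac{3}{4} - \frac{5}{4}\right)^{2} + 100\right) \frac{6}{7} = \left(\left(- \frac{1}{2}\right)^{2} + 100\right) \frac{6}{7} = \left(\frac{1}{4} + 100\right) \frac{6}{7} = \frac{401}{4} \cdot \frac{6}{7} = \frac{1203}{14}$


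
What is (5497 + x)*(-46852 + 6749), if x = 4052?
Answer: -382943547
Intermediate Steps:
(5497 + x)*(-46852 + 6749) = (5497 + 4052)*(-46852 + 6749) = 9549*(-40103) = -382943547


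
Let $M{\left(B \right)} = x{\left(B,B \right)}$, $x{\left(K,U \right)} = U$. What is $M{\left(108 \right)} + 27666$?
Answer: $27774$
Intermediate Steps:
$M{\left(B \right)} = B$
$M{\left(108 \right)} + 27666 = 108 + 27666 = 27774$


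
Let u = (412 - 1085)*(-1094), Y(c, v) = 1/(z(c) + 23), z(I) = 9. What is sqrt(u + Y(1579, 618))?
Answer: sqrt(47120770)/8 ≈ 858.06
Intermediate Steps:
Y(c, v) = 1/32 (Y(c, v) = 1/(9 + 23) = 1/32)
u = 736262 (u = -673*(-1094) = 736262)
sqrt(u + Y(1579, 618)) = sqrt(736262 + 1/32) = sqrt(23560385/32) = sqrt(47120770)/8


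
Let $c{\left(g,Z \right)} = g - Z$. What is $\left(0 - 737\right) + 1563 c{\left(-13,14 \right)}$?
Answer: $-42938$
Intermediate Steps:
$\left(0 - 737\right) + 1563 c{\left(-13,14 \right)} = \left(0 - 737\right) + 1563 \left(-13 - 14\right) = -737 + 1563 \left(-13 - 14\right) = -737 + 1563 \left(-27\right) = -737 - 42201 = -42938$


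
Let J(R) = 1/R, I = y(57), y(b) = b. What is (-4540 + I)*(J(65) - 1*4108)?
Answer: 1197046177/65 ≈ 1.8416e+7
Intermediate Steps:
I = 57
(-4540 + I)*(J(65) - 1*4108) = (-4540 + 57)*(1/65 - 1*4108) = -4483*(1/65 - 4108) = -4483*(-267019/65) = 1197046177/65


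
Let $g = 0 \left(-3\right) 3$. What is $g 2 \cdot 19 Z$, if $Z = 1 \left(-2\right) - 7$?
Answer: $0$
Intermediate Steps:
$Z = -9$ ($Z = -2 - 7 = -9$)
$g = 0$ ($g = 0 \cdot 3 = 0$)
$g 2 \cdot 19 Z = 0 \cdot 2 \cdot 19 \left(-9\right) = 0 \cdot 19 \left(-9\right) = 0 \left(-9\right) = 0$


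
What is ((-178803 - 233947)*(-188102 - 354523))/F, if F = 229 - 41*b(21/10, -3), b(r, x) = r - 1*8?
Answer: 2239684687500/4709 ≈ 4.7562e+8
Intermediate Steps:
b(r, x) = -8 + r (b(r, x) = r - 8 = -8 + r)
F = 4709/10 (F = 229 - 41*(-8 + 21/10) = 229 - 41*(-59/10) = 229 + 2419/10 = 4709/10 ≈ 470.90)
((-178803 - 233947)*(-188102 - 354523))/F = ((-178803 - 233947)*(-188102 - 354523))/(4709/10) = -412750*(-542625)*(10/4709) = 223968468750*(10/4709) = 2239684687500/4709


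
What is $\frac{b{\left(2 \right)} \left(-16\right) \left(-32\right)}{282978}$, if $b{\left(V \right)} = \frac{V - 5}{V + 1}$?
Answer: $- \frac{256}{141489} \approx -0.0018093$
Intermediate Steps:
$b{\left(V \right)} = \frac{-5 + V}{1 + V}$
$\frac{b{\left(2 \right)} \left(-16\right) \left(-32\right)}{282978} = \frac{\frac{-5 + 2}{1 + 2} \left(-16\right) \left(-32\right)}{282978} = \frac{1}{3} \left(-3\right) \left(-16\right) \left(-32\right) \frac{1}{282978} = \left(-1\right) \left(-16\right) \left(-32\right) \frac{1}{282978} = 16 \left(-32\right) \frac{1}{282978} = \left(-512\right) \frac{1}{282978} = - \frac{256}{141489}$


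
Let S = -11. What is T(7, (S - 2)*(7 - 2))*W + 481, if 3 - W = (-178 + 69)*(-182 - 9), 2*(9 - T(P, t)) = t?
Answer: -863383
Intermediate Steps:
T(P, t) = 9 - t/2
W = -20816 (W = 3 - (-178 + 69)*(-182 - 9) = 3 - (-109)*(-191) = 3 - 1*20819 = 3 - 20819 = -20816)
T(7, (S - 2)*(7 - 2))*W + 481 = (9 - (-11 - 2)*(7 - 2)/2)*(-20816) + 481 = (9 - (-13)*5/2)*(-20816) + 481 = (9 - 1/2*(-65))*(-20816) + 481 = (9 + 65/2)*(-20816) + 481 = (83/2)*(-20816) + 481 = -863864 + 481 = -863383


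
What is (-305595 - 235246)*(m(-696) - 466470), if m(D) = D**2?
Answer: -9705932586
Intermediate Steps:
(-305595 - 235246)*(m(-696) - 466470) = (-305595 - 235246)*((-696)**2 - 466470) = -540841*(484416 - 466470) = -540841*17946 = -9705932586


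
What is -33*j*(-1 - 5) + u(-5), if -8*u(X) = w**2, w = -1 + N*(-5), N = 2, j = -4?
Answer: -6457/8 ≈ -807.13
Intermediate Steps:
w = -11 (w = -1 + 2*(-5) = -1 - 10 = -11)
u(X) = -121/8 (u(X) = -1/8*(-11)**2 = -1/8*121 = -121/8)
-33*j*(-1 - 5) + u(-5) = -(-132)*(-1 - 5) - 121/8 = -(-132)*(-6) - 121/8 = -33*24 - 121/8 = -792 - 121/8 = -6457/8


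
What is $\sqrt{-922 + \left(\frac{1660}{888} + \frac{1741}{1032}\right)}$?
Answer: $\frac{i \sqrt{334776797646}}{19092} \approx 30.306 i$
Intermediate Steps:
$\sqrt{-922 + \left(\frac{1660}{888} + \frac{1741}{1032}\right)} = \sqrt{-922 + \left(1660 \cdot \frac{1}{888} + 1741 \cdot \frac{1}{1032}\right)} = \sqrt{-922 + \left(\frac{415}{222} + \frac{1741}{1032}\right)} = \sqrt{-922 + \frac{135797}{38184}} = \sqrt{- \frac{35069851}{38184}} = \frac{i \sqrt{334776797646}}{19092}$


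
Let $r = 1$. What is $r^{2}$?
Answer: $1$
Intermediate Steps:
$r^{2} = 1^{2} = 1$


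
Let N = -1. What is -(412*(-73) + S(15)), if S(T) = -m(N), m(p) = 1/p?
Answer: 30075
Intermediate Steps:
S(T) = 1 (S(T) = -1/(-1) = -1*(-1) = 1)
-(412*(-73) + S(15)) = -(412*(-73) + 1) = -(-30076 + 1) = -1*(-30075) = 30075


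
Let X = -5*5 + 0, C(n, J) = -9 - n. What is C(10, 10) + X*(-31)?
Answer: 756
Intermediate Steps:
X = -25 (X = -25 + 0 = -25)
C(10, 10) + X*(-31) = (-9 - 1*10) - 25*(-31) = (-9 - 10) + 775 = -19 + 775 = 756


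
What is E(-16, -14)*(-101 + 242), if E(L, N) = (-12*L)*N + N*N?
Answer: -351372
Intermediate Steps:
E(L, N) = N² - 12*L*N (E(L, N) = -12*L*N + N² = N² - 12*L*N)
E(-16, -14)*(-101 + 242) = (-14*(-14 - 12*(-16)))*(-101 + 242) = -14*(-14 + 192)*141 = -14*178*141 = -2492*141 = -351372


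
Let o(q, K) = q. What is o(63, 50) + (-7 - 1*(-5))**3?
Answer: 55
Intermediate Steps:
o(63, 50) + (-7 - 1*(-5))**3 = 63 + (-7 - 1*(-5))**3 = 63 + (-7 + 5)**3 = 63 + (-2)**3 = 63 - 8 = 55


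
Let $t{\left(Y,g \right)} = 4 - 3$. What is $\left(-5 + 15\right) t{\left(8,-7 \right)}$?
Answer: $10$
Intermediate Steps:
$t{\left(Y,g \right)} = 1$ ($t{\left(Y,g \right)} = 4 - 3 = 1$)
$\left(-5 + 15\right) t{\left(8,-7 \right)} = \left(-5 + 15\right) 1 = 10 \cdot 1 = 10$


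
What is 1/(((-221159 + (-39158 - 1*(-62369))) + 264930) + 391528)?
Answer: 1/458510 ≈ 2.1810e-6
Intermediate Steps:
1/(((-221159 + (-39158 - 1*(-62369))) + 264930) + 391528) = 1/(((-221159 + (-39158 + 62369)) + 264930) + 391528) = 1/(((-221159 + 23211) + 264930) + 391528) = 1/((-197948 + 264930) + 391528) = 1/(66982 + 391528) = 1/458510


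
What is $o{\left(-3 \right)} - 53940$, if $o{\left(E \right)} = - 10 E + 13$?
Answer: $-53897$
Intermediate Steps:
$o{\left(E \right)} = 13 - 10 E$
$o{\left(-3 \right)} - 53940 = \left(13 - -30\right) - 53940 = \left(13 + 30\right) - 53940 = 43 - 53940 = -53897$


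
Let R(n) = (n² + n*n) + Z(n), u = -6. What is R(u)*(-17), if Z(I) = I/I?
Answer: -1241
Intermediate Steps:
Z(I) = 1
R(n) = 1 + 2*n² (R(n) = (n² + n*n) + 1 = (n² + n²) + 1 = 2*n² + 1 = 1 + 2*n²)
R(u)*(-17) = (1 + 2*(-6)²)*(-17) = (1 + 2*36)*(-17) = (1 + 72)*(-17) = 73*(-17) = -1241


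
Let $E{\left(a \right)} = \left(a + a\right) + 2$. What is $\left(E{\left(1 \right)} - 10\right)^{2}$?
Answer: $36$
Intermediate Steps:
$E{\left(a \right)} = 2 + 2 a$ ($E{\left(a \right)} = 2 a + 2 = 2 + 2 a$)
$\left(E{\left(1 \right)} - 10\right)^{2} = \left(\left(2 + 2 \cdot 1\right) - 10\right)^{2} = \left(\left(2 + 2\right) - 10\right)^{2} = \left(4 - 10\right)^{2} = \left(-6\right)^{2} = 36$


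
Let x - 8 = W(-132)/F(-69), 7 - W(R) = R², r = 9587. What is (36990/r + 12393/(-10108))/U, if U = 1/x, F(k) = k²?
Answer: 83695641693/7323279212 ≈ 11.429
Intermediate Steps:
W(R) = 7 - R²
x = 20671/4761 (x = 8 + (7 - 1*(-132)²)/((-69)²) = 8 + (7 - 1*17424)/4761 = 8 + (7 - 17424)*(1/4761) = 8 - 17417*1/4761 = 8 - 17417/4761 = 20671/4761 ≈ 4.3417)
U = 4761/20671 (U = 1/(20671/4761) = 4761/20671 ≈ 0.23032)
(36990/r + 12393/(-10108))/U = (36990/9587 + 12393/(-10108))/(4761/20671) = (36990*(1/9587) + 12393*(-1/10108))*(20671/4761) = (36990/9587 - 12393/10108)*(20671/4761) = (255083229/96905396)*(20671/4761) = 83695641693/7323279212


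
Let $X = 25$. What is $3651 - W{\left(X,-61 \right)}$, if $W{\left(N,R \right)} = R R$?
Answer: $-70$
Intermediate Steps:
$W{\left(N,R \right)} = R^{2}$
$3651 - W{\left(X,-61 \right)} = 3651 - \left(-61\right)^{2} = 3651 - 3721 = -70$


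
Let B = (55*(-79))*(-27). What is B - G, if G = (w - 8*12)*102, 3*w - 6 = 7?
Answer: 126665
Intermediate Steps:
w = 13/3 (w = 2 + (⅓)*7 = 2 + 7/3 = 13/3 ≈ 4.3333)
B = 117315 (B = -4345*(-27) = 117315)
G = -9350 (G = (13/3 - 8*12)*102 = (13/3 - 96)*102 = -275/3*102 = -9350)
B - G = 117315 - 1*(-9350) = 117315 + 9350 = 126665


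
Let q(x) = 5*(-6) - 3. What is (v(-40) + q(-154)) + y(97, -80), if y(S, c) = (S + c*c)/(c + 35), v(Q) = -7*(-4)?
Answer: -6722/45 ≈ -149.38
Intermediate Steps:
q(x) = -33 (q(x) = -30 - 3 = -33)
v(Q) = 28
y(S, c) = (S + c²)/(35 + c)
(v(-40) + q(-154)) + y(97, -80) = (28 - 33) + (97 + (-80)²)/(35 - 80) = -5 + (97 + 6400)/(-45) = -5 - 1/45*6497 = -5 - 6497/45 = -6722/45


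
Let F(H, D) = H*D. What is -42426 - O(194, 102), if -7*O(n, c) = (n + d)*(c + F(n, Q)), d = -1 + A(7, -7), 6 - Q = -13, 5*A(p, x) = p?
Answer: 2197026/35 ≈ 62772.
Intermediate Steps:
A(p, x) = p/5
Q = 19 (Q = 6 - 1*(-13) = 6 + 13 = 19)
d = 2/5 (d = -1 + (1/5)*7 = -1 + 7/5 = 2/5 ≈ 0.40000)
F(H, D) = D*H
O(n, c) = -(2/5 + n)*(c + 19*n)/7 (O(n, c) = -(n + 2/5)*(c + 19*n)/7 = -(2/5 + n)*(c + 19*n)/7)
-42426 - O(194, 102) = -42426 - (-38/35*194 - 19/7*194**2 - 2/35*102 - 1/7*102*194) = -42426 - (-7372/35 - 19/7*37636 - 204/35 - 19788/7) = -42426 - (-7372/35 - 715084/7 - 204/35 - 19788/7) = -42426 - 1*(-3681936/35) = -42426 + 3681936/35 = 2197026/35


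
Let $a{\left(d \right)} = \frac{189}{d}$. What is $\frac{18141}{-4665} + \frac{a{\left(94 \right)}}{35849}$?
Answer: $- \frac{20376922987}{5240048330} \approx -3.8887$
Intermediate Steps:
$\frac{18141}{-4665} + \frac{a{\left(94 \right)}}{35849} = \frac{18141}{-4665} + \frac{189 \cdot \frac{1}{94}}{35849} = 18141 \left(- \frac{1}{4665}\right) + 189 \cdot \frac{1}{94} \cdot \frac{1}{35849} = - \frac{6047}{1555} + \frac{189}{94} \cdot \frac{1}{35849} = - \frac{6047}{1555} + \frac{189}{3369806} = - \frac{20376922987}{5240048330}$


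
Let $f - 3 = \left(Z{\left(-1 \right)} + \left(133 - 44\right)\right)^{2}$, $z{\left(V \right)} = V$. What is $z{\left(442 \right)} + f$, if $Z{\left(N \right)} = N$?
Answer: $8189$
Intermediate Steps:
$f = 7747$ ($f = 3 + \left(-1 + \left(133 - 44\right)\right)^{2} = 3 + \left(-1 + 89\right)^{2} = 3 + 88^{2} = 3 + 7744 = 7747$)
$z{\left(442 \right)} + f = 442 + 7747 = 8189$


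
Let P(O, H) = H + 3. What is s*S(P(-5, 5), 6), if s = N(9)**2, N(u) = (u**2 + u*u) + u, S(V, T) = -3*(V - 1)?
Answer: -614061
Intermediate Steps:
P(O, H) = 3 + H
S(V, T) = 3 - 3*V (S(V, T) = -3*(-1 + V) = 3 - 3*V)
N(u) = u + 2*u**2 (N(u) = (u**2 + u**2) + u = 2*u**2 + u = u + 2*u**2)
s = 29241 (s = (9*(1 + 2*9))**2 = (9*(1 + 18))**2 = (9*19)**2 = 171**2 = 29241)
s*S(P(-5, 5), 6) = 29241*(3 - 3*(3 + 5)) = 29241*(3 - 3*8) = 29241*(3 - 24) = 29241*(-21) = -614061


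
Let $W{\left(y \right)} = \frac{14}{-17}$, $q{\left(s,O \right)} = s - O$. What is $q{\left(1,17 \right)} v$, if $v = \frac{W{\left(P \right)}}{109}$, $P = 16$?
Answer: $\frac{224}{1853} \approx 0.12089$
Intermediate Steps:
$W{\left(y \right)} = - \frac{14}{17}$ ($W{\left(y \right)} = 14 \left(- \frac{1}{17}\right) = - \frac{14}{17}$)
$v = - \frac{14}{1853}$ ($v = - \frac{14}{17 \cdot 109} = \left(- \frac{14}{17}\right) \frac{1}{109} = - \frac{14}{1853} \approx -0.0075553$)
$q{\left(1,17 \right)} v = \left(1 - 17\right) \left(- \frac{14}{1853}\right) = \left(-16\right) \left(- \frac{14}{1853}\right) = \frac{224}{1853}$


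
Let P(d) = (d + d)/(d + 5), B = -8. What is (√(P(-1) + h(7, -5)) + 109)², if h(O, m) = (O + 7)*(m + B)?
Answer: (218 + I*√730)²/4 ≈ 11699.0 + 2945.0*I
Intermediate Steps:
P(d) = 2*d/(5 + d) (P(d) = (2*d)/(5 + d) = 2*d/(5 + d))
h(O, m) = (-8 + m)*(7 + O) (h(O, m) = (O + 7)*(m - 8) = (7 + O)*(-8 + m) = (-8 + m)*(7 + O))
(√(P(-1) + h(7, -5)) + 109)² = (√(2*(-1)/(5 - 1) + (-56 - 8*7 + 7*(-5) + 7*(-5))) + 109)² = (√(2*(-1)/4 + (-56 - 56 - 35 - 35)) + 109)² = (√(2*(-1)*(¼) - 182) + 109)² = (√(-½ - 182) + 109)² = (√(-365/2) + 109)² = (I*√730/2 + 109)² = (109 + I*√730/2)²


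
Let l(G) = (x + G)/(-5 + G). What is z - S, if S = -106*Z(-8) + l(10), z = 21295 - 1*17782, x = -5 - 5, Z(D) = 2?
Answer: 3725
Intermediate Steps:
x = -10
l(G) = (-10 + G)/(-5 + G)
z = 3513 (z = 21295 - 17782 = 3513)
S = -212 (S = -106*2 + (-10 + 10)/(-5 + 10) = -212 + 0/5 = -212 + (⅕)*0 = -212 + 0 = -212)
z - S = 3513 - 1*(-212) = 3513 + 212 = 3725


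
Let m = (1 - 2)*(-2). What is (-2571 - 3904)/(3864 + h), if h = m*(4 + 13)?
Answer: -6475/3898 ≈ -1.6611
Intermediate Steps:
m = 2 (m = -1*(-2) = 2)
h = 34 (h = 2*(4 + 13) = 2*17 = 34)
(-2571 - 3904)/(3864 + h) = (-2571 - 3904)/(3864 + 34) = -6475/3898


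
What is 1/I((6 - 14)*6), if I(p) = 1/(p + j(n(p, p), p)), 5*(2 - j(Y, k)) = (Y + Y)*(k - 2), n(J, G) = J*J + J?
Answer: 45074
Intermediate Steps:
n(J, G) = J + J² (n(J, G) = J² + J = J + J²)
j(Y, k) = 2 - 2*Y*(-2 + k)/5 (j(Y, k) = 2 - (Y + Y)*(k - 2)/5 = 2 - 2*Y*(-2 + k)/5)
I(p) = 1/(2 + p - 2*p²*(1 + p)/5 + 4*p*(1 + p)/5) (I(p) = 1/(p + (2 + 4*(p*(1 + p))/5 - 2*p*(1 + p)*p/5)) = 1/(p + (2 + 4*p*(1 + p)/5 - 2*p²*(1 + p)/5)) = 1/(p + (2 - 2*p²*(1 + p)/5 + 4*p*(1 + p)/5)) = 1/(2 + p - 2*p²*(1 + p)/5 + 4*p*(1 + p)/5))
1/I((6 - 14)*6) = 1/(5/(10 - 2*216*(6 - 14)³ + 2*((6 - 14)*6)² + 9*((6 - 14)*6))) = 1/(5/(10 - 2*(-8*6)³ + 2*(-8*6)² + 9*(-8*6))) = 1/(5/(10 - 2*(-48)³ + 2*(-48)² + 9*(-48))) = 1/(5/(10 - 2*(-110592) + 2*2304 - 432)) = 1/(5/(10 + 221184 + 4608 - 432)) = 1/(5/225370) = 1/(5*(1/225370)) = 1/(1/45074) = 45074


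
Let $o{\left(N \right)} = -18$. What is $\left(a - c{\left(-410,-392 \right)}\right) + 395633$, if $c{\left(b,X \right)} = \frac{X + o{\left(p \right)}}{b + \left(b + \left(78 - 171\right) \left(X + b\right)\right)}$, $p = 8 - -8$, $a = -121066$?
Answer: $\frac{10126854866}{36883} \approx 2.7457 \cdot 10^{5}$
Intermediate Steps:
$p = 16$ ($p = 8 + 8 = 16$)
$c{\left(b,X \right)} = \frac{-18 + X}{- 93 X - 91 b}$ ($c{\left(b,X \right)} = \frac{X - 18}{b + \left(b + \left(78 - 171\right) \left(X + b\right)\right)} = \frac{-18 + X}{b + \left(b - 93 \left(X + b\right)\right)} = \frac{-18 + X}{b + \left(b - \left(93 X + 93 b\right)\right)} = \frac{-18 + X}{b - \left(92 b + 93 X\right)} = \frac{-18 + X}{- 93 X - 91 b}$)
$\left(a - c{\left(-410,-392 \right)}\right) + 395633 = \left(-121066 - \frac{18 - -392}{91 \left(-410\right) + 93 \left(-392\right)}\right) + 395633 = \left(-121066 - \frac{18 + 392}{-37310 - 36456}\right) + 395633 = \left(-121066 - \frac{1}{-73766} \cdot 410\right) + 395633 = \left(-121066 - \left(- \frac{1}{73766}\right) 410\right) + 395633 = \left(-121066 - - \frac{205}{36883}\right) + 395633 = \left(-121066 + \frac{205}{36883}\right) + 395633 = - \frac{4465277073}{36883} + 395633 = \frac{10126854866}{36883}$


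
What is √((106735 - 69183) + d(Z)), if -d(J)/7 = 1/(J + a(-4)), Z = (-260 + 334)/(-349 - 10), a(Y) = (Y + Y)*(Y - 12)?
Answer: 3*√179226739194/6554 ≈ 193.78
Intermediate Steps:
a(Y) = 2*Y*(-12 + Y) (a(Y) = (2*Y)*(-12 + Y) = 2*Y*(-12 + Y))
Z = -74/359 (Z = 74/(-359) = 74*(-1/359) = -74/359 ≈ -0.20613)
d(J) = -7/(128 + J) (d(J) = -7/(J + 2*(-4)*(-12 - 4)) = -7/(J + 2*(-4)*(-16)) = -7/(J + 128) = -7/(128 + J))
√((106735 - 69183) + d(Z)) = √((106735 - 69183) - 7/(128 - 74/359)) = √(37552 - 7/45878/359) = √(37552 - 7*359/45878) = √(37552 - 359/6554) = √(246115449/6554) = 3*√179226739194/6554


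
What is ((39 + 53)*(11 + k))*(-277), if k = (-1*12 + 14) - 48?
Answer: 891940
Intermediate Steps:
k = -46 (k = (-12 + 14) - 48 = 2 - 48 = -46)
((39 + 53)*(11 + k))*(-277) = ((39 + 53)*(11 - 46))*(-277) = (92*(-35))*(-277) = -3220*(-277) = 891940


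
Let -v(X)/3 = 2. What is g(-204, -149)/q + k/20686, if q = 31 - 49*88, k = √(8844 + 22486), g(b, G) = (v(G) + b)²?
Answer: -14700/1427 + √31330/20686 ≈ -10.293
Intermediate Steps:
v(X) = -6 (v(X) = -3*2 = -6)
g(b, G) = (-6 + b)²
k = √31330 ≈ 177.00
q = -4281 (q = 31 - 4312 = -4281)
g(-204, -149)/q + k/20686 = (-6 - 204)²/(-4281) + √31330/20686 = (-210)²*(-1/4281) + √31330*(1/20686) = 44100*(-1/4281) + √31330/20686 = -14700/1427 + √31330/20686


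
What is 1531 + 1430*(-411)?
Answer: -586199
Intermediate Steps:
1531 + 1430*(-411) = 1531 - 587730 = -586199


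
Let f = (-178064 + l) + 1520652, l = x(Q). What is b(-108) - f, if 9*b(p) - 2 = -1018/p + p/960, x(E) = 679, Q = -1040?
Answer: -26113086043/19440 ≈ -1.3433e+6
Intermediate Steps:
l = 679
f = 1343267 (f = (-178064 + 679) + 1520652 = -177385 + 1520652 = 1343267)
b(p) = 2/9 - 1018/(9*p) + p/8640 (b(p) = 2/9 + (-1018/p + p/960)/9 = 2/9 + (-1018/(9*p) + p/8640) = 2/9 - 1018/(9*p) + p/8640)
b(-108) - f = (1/8640)*(-977280 - 108*(1920 - 108))/(-108) - 1*1343267 = (1/8640)*(-1/108)*(-977280 - 108*1812) - 1343267 = (1/8640)*(-1/108)*(-977280 - 195696) - 1343267 = (1/8640)*(-1/108)*(-1172976) - 1343267 = 24437/19440 - 1343267 = -26113086043/19440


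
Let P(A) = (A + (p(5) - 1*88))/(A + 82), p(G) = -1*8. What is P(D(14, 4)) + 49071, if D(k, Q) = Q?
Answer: 2110007/43 ≈ 49070.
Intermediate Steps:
p(G) = -8
P(A) = (-96 + A)/(82 + A) (P(A) = (A + (-8 - 1*88))/(A + 82) = (A + (-8 - 88))/(82 + A) = (A - 96)/(82 + A) = (-96 + A)/(82 + A))
P(D(14, 4)) + 49071 = (-96 + 4)/(82 + 4) + 49071 = -92/86 + 49071 = (1/86)*(-92) + 49071 = -46/43 + 49071 = 2110007/43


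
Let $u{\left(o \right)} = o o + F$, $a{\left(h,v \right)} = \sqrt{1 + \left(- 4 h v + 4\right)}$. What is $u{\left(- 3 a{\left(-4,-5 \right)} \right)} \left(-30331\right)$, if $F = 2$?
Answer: $20412763$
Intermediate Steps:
$a{\left(h,v \right)} = \sqrt{5 - 4 h v}$ ($a{\left(h,v \right)} = \sqrt{1 - \left(-4 + 4 h v\right)} = \sqrt{5 - 4 h v}$)
$u{\left(o \right)} = 2 + o^{2}$ ($u{\left(o \right)} = o o + 2 = o^{2} + 2 = 2 + o^{2}$)
$u{\left(- 3 a{\left(-4,-5 \right)} \right)} \left(-30331\right) = \left(2 + \left(- 3 \sqrt{5 - \left(-16\right) \left(-5\right)}\right)^{2}\right) \left(-30331\right) = \left(2 + \left(- 3 \sqrt{5 - 80}\right)^{2}\right) \left(-30331\right) = \left(2 + \left(- 3 \sqrt{-75}\right)^{2}\right) \left(-30331\right) = \left(2 + \left(- 3 \cdot 5 i \sqrt{3}\right)^{2}\right) \left(-30331\right) = \left(2 + \left(- 15 i \sqrt{3}\right)^{2}\right) \left(-30331\right) = \left(2 - 675\right) \left(-30331\right) = \left(-673\right) \left(-30331\right) = 20412763$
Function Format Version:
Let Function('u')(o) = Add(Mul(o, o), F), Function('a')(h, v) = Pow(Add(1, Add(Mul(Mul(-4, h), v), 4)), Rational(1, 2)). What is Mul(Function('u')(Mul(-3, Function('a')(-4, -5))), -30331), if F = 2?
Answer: 20412763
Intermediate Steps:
Function('a')(h, v) = Pow(Add(5, Mul(-4, h, v)), Rational(1, 2)) (Function('a')(h, v) = Pow(Add(1, Add(Mul(-4, h, v), 4)), Rational(1, 2)) = Pow(Add(1, Add(4, Mul(-4, h, v))), Rational(1, 2)) = Pow(Add(5, Mul(-4, h, v)), Rational(1, 2)))
Function('u')(o) = Add(2, Pow(o, 2)) (Function('u')(o) = Add(Mul(o, o), 2) = Add(Pow(o, 2), 2) = Add(2, Pow(o, 2)))
Mul(Function('u')(Mul(-3, Function('a')(-4, -5))), -30331) = Mul(Add(2, Pow(Mul(-3, Pow(Add(5, Mul(-4, -4, -5)), Rational(1, 2))), 2)), -30331) = Mul(Add(2, Pow(Mul(-3, Pow(Add(5, -80), Rational(1, 2))), 2)), -30331) = Mul(Add(2, Pow(Mul(-3, Pow(-75, Rational(1, 2))), 2)), -30331) = Mul(Add(2, Pow(Mul(-3, Mul(5, I, Pow(3, Rational(1, 2)))), 2)), -30331) = Mul(Add(2, Pow(Mul(-15, I, Pow(3, Rational(1, 2))), 2)), -30331) = Mul(Add(2, -675), -30331) = Mul(-673, -30331) = 20412763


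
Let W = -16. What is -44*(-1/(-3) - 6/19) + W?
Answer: -956/57 ≈ -16.772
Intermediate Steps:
-44*(-1/(-3) - 6/19) + W = -44*(-1/(-3) - 6/19) - 16 = -44*(-1*(-⅓) - 6*1/19) - 16 = -44*(⅓ - 6/19) - 16 = -44*1/57 - 16 = -44/57 - 16 = -956/57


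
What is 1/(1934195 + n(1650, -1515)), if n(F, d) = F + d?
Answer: 1/1934330 ≈ 5.1697e-7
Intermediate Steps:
1/(1934195 + n(1650, -1515)) = 1/(1934195 + (1650 - 1515)) = 1/(1934195 + 135) = 1/1934330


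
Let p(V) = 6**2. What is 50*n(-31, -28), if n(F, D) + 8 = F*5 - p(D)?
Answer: -9950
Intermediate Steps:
p(V) = 36
n(F, D) = -44 + 5*F (n(F, D) = -8 + (F*5 - 1*36) = -8 + (5*F - 36) = -8 + (-36 + 5*F) = -44 + 5*F)
50*n(-31, -28) = 50*(-44 + 5*(-31)) = 50*(-44 - 155) = 50*(-199) = -9950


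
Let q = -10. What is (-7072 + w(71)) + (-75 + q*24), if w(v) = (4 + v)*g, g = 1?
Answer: -7312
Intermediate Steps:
w(v) = 4 + v (w(v) = (4 + v)*1 = 4 + v)
(-7072 + w(71)) + (-75 + q*24) = (-7072 + (4 + 71)) + (-75 - 10*24) = (-7072 + 75) + (-75 - 240) = -6997 - 315 = -7312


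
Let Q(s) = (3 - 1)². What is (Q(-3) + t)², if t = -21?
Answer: 289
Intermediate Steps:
Q(s) = 4 (Q(s) = 2² = 4)
(Q(-3) + t)² = (4 - 21)² = (-17)² = 289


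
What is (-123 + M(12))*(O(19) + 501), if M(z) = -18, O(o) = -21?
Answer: -67680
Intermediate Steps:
(-123 + M(12))*(O(19) + 501) = (-123 - 18)*(-21 + 501) = -141*480 = -67680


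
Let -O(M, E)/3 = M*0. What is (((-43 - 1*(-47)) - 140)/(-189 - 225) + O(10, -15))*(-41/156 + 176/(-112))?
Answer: -34051/56511 ≈ -0.60256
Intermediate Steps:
O(M, E) = 0 (O(M, E) = -3*M*0 = -3*0 = 0)
(((-43 - 1*(-47)) - 140)/(-189 - 225) + O(10, -15))*(-41/156 + 176/(-112)) = (((-43 - 1*(-47)) - 140)/(-189 - 225) + 0)*(-41/156 + 176/(-112)) = (((-43 + 47) - 140)/(-414) + 0)*(-41*1/156 + 176*(-1/112)) = ((4 - 140)*(-1/414) + 0)*(-41/156 - 11/7) = (-136*(-1/414) + 0)*(-2003/1092) = (68/207 + 0)*(-2003/1092) = (68/207)*(-2003/1092) = -34051/56511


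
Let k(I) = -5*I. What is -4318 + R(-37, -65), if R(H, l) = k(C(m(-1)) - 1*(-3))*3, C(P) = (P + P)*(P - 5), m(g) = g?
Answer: -4543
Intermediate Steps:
C(P) = 2*P*(-5 + P) (C(P) = (2*P)*(-5 + P) = 2*P*(-5 + P))
R(H, l) = -225 (R(H, l) = -5*(2*(-1)*(-5 - 1) - 1*(-3))*3 = -5*(2*(-1)*(-6) + 3)*3 = -5*(12 + 3)*3 = -5*15*3 = -75*3 = -225)
-4318 + R(-37, -65) = -4318 - 225 = -4543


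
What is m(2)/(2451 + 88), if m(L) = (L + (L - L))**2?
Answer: 4/2539 ≈ 0.0015754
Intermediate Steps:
m(L) = L**2 (m(L) = (L + 0)**2 = L**2)
m(2)/(2451 + 88) = 2**2/(2451 + 88) = 4/2539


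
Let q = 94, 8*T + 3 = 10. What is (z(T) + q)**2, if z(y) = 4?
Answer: 9604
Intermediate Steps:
T = 7/8 (T = -3/8 + (1/8)*10 = -3/8 + 5/4 = 7/8 ≈ 0.87500)
(z(T) + q)**2 = (4 + 94)**2 = 98**2 = 9604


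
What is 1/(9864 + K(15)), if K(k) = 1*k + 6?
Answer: 1/9885 ≈ 0.00010116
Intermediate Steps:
K(k) = 6 + k (K(k) = k + 6 = 6 + k)
1/(9864 + K(15)) = 1/(9864 + (6 + 15)) = 1/(9864 + 21) = 1/9885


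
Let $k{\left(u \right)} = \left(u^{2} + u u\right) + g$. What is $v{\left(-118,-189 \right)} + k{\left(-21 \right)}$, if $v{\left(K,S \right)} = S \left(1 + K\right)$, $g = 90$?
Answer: $23085$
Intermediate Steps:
$k{\left(u \right)} = 90 + 2 u^{2}$ ($k{\left(u \right)} = \left(u^{2} + u u\right) + 90 = \left(u^{2} + u^{2}\right) + 90 = 2 u^{2} + 90 = 90 + 2 u^{2}$)
$v{\left(-118,-189 \right)} + k{\left(-21 \right)} = - 189 \left(1 - 118\right) + \left(90 + 2 \left(-21\right)^{2}\right) = \left(-189\right) \left(-117\right) + \left(90 + 2 \cdot 441\right) = 22113 + \left(90 + 882\right) = 22113 + 972 = 23085$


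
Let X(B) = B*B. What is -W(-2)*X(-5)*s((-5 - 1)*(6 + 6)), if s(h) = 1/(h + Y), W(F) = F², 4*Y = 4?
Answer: 100/71 ≈ 1.4085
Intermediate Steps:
X(B) = B²
Y = 1 (Y = (¼)*4 = 1)
s(h) = 1/(1 + h) (s(h) = 1/(h + 1) = 1/(1 + h))
-W(-2)*X(-5)*s((-5 - 1)*(6 + 6)) = -(-2)²*(-5)²/(1 + (-5 - 1)*(6 + 6)) = -4*25/(1 - 6*12) = -100/(1 - 72) = -100/(-71) = -100*(-1)/71 = -1*(-100/71) = 100/71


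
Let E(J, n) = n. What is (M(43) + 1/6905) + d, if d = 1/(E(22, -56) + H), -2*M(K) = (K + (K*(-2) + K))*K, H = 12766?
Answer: 3923/17552510 ≈ 0.00022350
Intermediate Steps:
M(K) = 0 (M(K) = -(K + (K*(-2) + K))*K/2 = -(K + (-2*K + K))*K/2 = -(K - K)*K/2 = -0*K = -1/2*0 = 0)
d = 1/12710 (d = 1/(-56 + 12766) = 1/12710 ≈ 7.8678e-5)
(M(43) + 1/6905) + d = (0 + 1/6905) + 1/12710 = 1/6905 + 1/12710 = 3923/17552510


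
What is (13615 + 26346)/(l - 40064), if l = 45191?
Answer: 39961/5127 ≈ 7.7942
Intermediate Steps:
(13615 + 26346)/(l - 40064) = (13615 + 26346)/(45191 - 40064) = 39961/5127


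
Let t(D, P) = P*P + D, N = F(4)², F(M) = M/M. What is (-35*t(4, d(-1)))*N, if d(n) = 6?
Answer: -1400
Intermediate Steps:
F(M) = 1
N = 1 (N = 1² = 1)
t(D, P) = D + P² (t(D, P) = P² + D = D + P²)
(-35*t(4, d(-1)))*N = -35*(4 + 6²)*1 = -35*(4 + 36)*1 = -35*40*1 = -1400*1 = -1400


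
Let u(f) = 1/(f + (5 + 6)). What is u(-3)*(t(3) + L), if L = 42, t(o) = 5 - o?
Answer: 11/2 ≈ 5.5000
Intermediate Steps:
u(f) = 1/(11 + f) (u(f) = 1/(f + 11) = 1/(11 + f))
u(-3)*(t(3) + L) = ((5 - 1*3) + 42)/(11 - 3) = ((5 - 3) + 42)/8 = (2 + 42)/8 = (⅛)*44 = 11/2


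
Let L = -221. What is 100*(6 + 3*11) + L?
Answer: 3679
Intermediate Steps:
100*(6 + 3*11) + L = 100*(6 + 3*11) - 221 = 100*(6 + 33) - 221 = 100*39 - 221 = 3900 - 221 = 3679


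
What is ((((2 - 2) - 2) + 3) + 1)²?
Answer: 4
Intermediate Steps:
((((2 - 2) - 2) + 3) + 1)² = (((0 - 2) + 3) + 1)² = ((-2 + 3) + 1)² = (1 + 1)² = 2² = 4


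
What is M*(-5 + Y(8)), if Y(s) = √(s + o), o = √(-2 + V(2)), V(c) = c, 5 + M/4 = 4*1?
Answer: 20 - 8*√2 ≈ 8.6863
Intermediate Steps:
M = -4 (M = -20 + 4*(4*1) = -20 + 4*4 = -20 + 16 = -4)
o = 0 (o = √(-2 + 2) = √0 = 0)
Y(s) = √s (Y(s) = √(s + 0) = √s)
M*(-5 + Y(8)) = -4*(-5 + √8) = -4*(-5 + 2*√2) = 20 - 8*√2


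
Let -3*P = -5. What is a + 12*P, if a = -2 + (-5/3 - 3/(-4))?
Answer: 205/12 ≈ 17.083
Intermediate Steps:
P = 5/3 (P = -1/3*(-5) = 5/3 ≈ 1.6667)
a = -35/12 (a = -2 + (-5*1/3 - 3*(-1/4)) = -2 + (-5/3 + 3/4) = -2 - 11/12 = -35/12 ≈ -2.9167)
a + 12*P = -35/12 + 12*(5/3) = -35/12 + 20 = 205/12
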